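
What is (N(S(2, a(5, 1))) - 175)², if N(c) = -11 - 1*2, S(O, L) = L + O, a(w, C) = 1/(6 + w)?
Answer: 35344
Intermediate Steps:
N(c) = -13 (N(c) = -11 - 2 = -13)
(N(S(2, a(5, 1))) - 175)² = (-13 - 175)² = (-188)² = 35344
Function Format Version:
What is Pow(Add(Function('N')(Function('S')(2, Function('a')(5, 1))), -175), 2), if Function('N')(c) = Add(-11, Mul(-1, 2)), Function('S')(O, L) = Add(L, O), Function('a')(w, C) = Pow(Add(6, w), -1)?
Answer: 35344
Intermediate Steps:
Function('N')(c) = -13 (Function('N')(c) = Add(-11, -2) = -13)
Pow(Add(Function('N')(Function('S')(2, Function('a')(5, 1))), -175), 2) = Pow(Add(-13, -175), 2) = Pow(-188, 2) = 35344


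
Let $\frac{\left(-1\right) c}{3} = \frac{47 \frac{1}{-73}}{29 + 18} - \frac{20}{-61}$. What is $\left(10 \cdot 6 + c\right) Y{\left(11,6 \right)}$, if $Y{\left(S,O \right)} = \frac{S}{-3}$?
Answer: $- \frac{964271}{4453} \approx -216.54$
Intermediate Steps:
$Y{\left(S,O \right)} = - \frac{S}{3}$ ($Y{\left(S,O \right)} = S \left(- \frac{1}{3}\right) = - \frac{S}{3}$)
$c = - \frac{4197}{4453}$ ($c = - 3 \left(\frac{47 \frac{1}{-73}}{29 + 18} - \frac{20}{-61}\right) = - 3 \left(\frac{47 \left(- \frac{1}{73}\right)}{47} - - \frac{20}{61}\right) = - 3 \left(\left(- \frac{47}{73}\right) \frac{1}{47} + \frac{20}{61}\right) = - 3 \left(- \frac{1}{73} + \frac{20}{61}\right) = \left(-3\right) \frac{1399}{4453} = - \frac{4197}{4453} \approx -0.94251$)
$\left(10 \cdot 6 + c\right) Y{\left(11,6 \right)} = \left(10 \cdot 6 - \frac{4197}{4453}\right) \left(\left(- \frac{1}{3}\right) 11\right) = \left(60 - \frac{4197}{4453}\right) \left(- \frac{11}{3}\right) = \frac{262983}{4453} \left(- \frac{11}{3}\right) = - \frac{964271}{4453}$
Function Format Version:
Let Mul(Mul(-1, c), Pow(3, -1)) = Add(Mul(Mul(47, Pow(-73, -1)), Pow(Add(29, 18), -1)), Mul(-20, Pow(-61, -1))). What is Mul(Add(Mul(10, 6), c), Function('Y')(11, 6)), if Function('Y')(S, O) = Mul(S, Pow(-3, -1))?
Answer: Rational(-964271, 4453) ≈ -216.54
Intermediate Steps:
Function('Y')(S, O) = Mul(Rational(-1, 3), S) (Function('Y')(S, O) = Mul(S, Rational(-1, 3)) = Mul(Rational(-1, 3), S))
c = Rational(-4197, 4453) (c = Mul(-3, Add(Mul(Mul(47, Pow(-73, -1)), Pow(Add(29, 18), -1)), Mul(-20, Pow(-61, -1)))) = Mul(-3, Add(Mul(Mul(47, Rational(-1, 73)), Pow(47, -1)), Mul(-20, Rational(-1, 61)))) = Mul(-3, Add(Mul(Rational(-47, 73), Rational(1, 47)), Rational(20, 61))) = Mul(-3, Add(Rational(-1, 73), Rational(20, 61))) = Mul(-3, Rational(1399, 4453)) = Rational(-4197, 4453) ≈ -0.94251)
Mul(Add(Mul(10, 6), c), Function('Y')(11, 6)) = Mul(Add(Mul(10, 6), Rational(-4197, 4453)), Mul(Rational(-1, 3), 11)) = Mul(Add(60, Rational(-4197, 4453)), Rational(-11, 3)) = Mul(Rational(262983, 4453), Rational(-11, 3)) = Rational(-964271, 4453)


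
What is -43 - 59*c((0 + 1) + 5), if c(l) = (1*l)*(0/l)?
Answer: -43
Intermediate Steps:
c(l) = 0 (c(l) = l*0 = 0)
-43 - 59*c((0 + 1) + 5) = -43 - 59*0 = -43 + 0 = -43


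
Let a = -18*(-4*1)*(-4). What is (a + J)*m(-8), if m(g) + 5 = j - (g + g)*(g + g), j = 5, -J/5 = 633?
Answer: 883968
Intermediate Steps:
J = -3165 (J = -5*633 = -3165)
a = -288 (a = -(-72)*(-4) = -18*16 = -288)
m(g) = -4*g² (m(g) = -5 + (5 - (g + g)*(g + g)) = -5 + (5 - 2*g*2*g) = -5 + (5 - 4*g²) = -4*g²)
(a + J)*m(-8) = (-288 - 3165)*(-4*(-8)²) = -(-13812)*64 = -3453*(-256) = 883968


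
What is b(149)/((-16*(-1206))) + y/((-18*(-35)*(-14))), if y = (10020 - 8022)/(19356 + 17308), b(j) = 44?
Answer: 24635437/10833112080 ≈ 0.0022741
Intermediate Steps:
y = 999/18332 (y = 1998/36664 = 1998*(1/36664) = 999/18332 ≈ 0.054495)
b(149)/((-16*(-1206))) + y/((-18*(-35)*(-14))) = 44/((-16*(-1206))) + 999/(18332*((-18*(-35)*(-14)))) = 44/19296 + 999/(18332*((630*(-14)))) = 44*(1/19296) + (999/18332)/(-8820) = 11/4824 + (999/18332)*(-1/8820) = 11/4824 - 111/17965360 = 24635437/10833112080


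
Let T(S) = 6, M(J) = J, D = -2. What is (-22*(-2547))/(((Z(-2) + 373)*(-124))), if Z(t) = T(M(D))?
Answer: -28017/23498 ≈ -1.1923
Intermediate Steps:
Z(t) = 6
(-22*(-2547))/(((Z(-2) + 373)*(-124))) = (-22*(-2547))/(((6 + 373)*(-124))) = 56034/((379*(-124))) = 56034/(-46996) = 56034*(-1/46996) = -28017/23498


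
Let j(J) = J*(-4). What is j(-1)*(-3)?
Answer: -12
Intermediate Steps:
j(J) = -4*J
j(-1)*(-3) = -4*(-1)*(-3) = 4*(-3) = -12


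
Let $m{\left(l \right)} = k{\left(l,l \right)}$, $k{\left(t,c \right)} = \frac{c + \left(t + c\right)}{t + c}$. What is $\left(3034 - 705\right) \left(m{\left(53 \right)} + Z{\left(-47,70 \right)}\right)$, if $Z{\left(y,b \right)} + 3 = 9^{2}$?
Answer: $\frac{370311}{2} \approx 1.8516 \cdot 10^{5}$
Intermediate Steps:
$k{\left(t,c \right)} = \frac{t + 2 c}{c + t}$ ($k{\left(t,c \right)} = \frac{c + \left(c + t\right)}{c + t} = \frac{t + 2 c}{c + t}$)
$m{\left(l \right)} = \frac{3}{2}$ ($m{\left(l \right)} = \frac{l + 2 l}{l + l} = \frac{3 l}{2 l} = \frac{1}{2 l} 3 l = \frac{3}{2}$)
$Z{\left(y,b \right)} = 78$ ($Z{\left(y,b \right)} = -3 + 9^{2} = -3 + 81 = 78$)
$\left(3034 - 705\right) \left(m{\left(53 \right)} + Z{\left(-47,70 \right)}\right) = \left(3034 - 705\right) \left(\frac{3}{2} + 78\right) = 2329 \cdot \frac{159}{2} = \frac{370311}{2}$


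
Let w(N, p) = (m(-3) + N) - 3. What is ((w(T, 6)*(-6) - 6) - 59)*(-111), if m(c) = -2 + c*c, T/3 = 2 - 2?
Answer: 9879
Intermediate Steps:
T = 0 (T = 3*(2 - 2) = 3*0 = 0)
m(c) = -2 + c²
w(N, p) = 4 + N (w(N, p) = ((-2 + (-3)²) + N) - 3 = ((-2 + 9) + N) - 3 = (7 + N) - 3 = 4 + N)
((w(T, 6)*(-6) - 6) - 59)*(-111) = (((4 + 0)*(-6) - 6) - 59)*(-111) = ((4*(-6) - 6) - 59)*(-111) = ((-24 - 6) - 59)*(-111) = (-30 - 59)*(-111) = -89*(-111) = 9879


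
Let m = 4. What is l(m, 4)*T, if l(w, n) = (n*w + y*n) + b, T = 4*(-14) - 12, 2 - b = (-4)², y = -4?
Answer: 952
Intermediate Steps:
b = -14 (b = 2 - 1*(-4)² = 2 - 1*16 = 2 - 16 = -14)
T = -68 (T = -56 - 12 = -68)
l(w, n) = -14 - 4*n + n*w (l(w, n) = (n*w - 4*n) - 14 = (-4*n + n*w) - 14 = -14 - 4*n + n*w)
l(m, 4)*T = (-14 - 4*4 + 4*4)*(-68) = (-14 - 16 + 16)*(-68) = -14*(-68) = 952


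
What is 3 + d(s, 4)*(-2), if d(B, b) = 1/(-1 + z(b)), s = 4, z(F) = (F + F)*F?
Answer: 91/31 ≈ 2.9355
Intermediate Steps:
z(F) = 2*F**2 (z(F) = (2*F)*F = 2*F**2)
d(B, b) = 1/(-1 + 2*b**2)
3 + d(s, 4)*(-2) = 3 - 2/(-1 + 2*4**2) = 3 - 2/(-1 + 2*16) = 3 - 2/(-1 + 32) = 3 - 2/31 = 91/31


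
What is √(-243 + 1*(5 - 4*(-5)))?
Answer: I*√218 ≈ 14.765*I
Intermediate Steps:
√(-243 + 1*(5 - 4*(-5))) = √(-243 + 1*(5 + 20)) = √(-243 + 1*25) = √(-243 + 25) = √(-218) = I*√218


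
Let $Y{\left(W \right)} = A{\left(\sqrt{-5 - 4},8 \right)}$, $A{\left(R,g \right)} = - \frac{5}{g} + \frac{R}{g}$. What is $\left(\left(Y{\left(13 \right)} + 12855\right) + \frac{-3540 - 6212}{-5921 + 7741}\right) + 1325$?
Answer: $\frac{51593421}{3640} + \frac{3 i}{8} \approx 14174.0 + 0.375 i$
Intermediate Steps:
$Y{\left(W \right)} = - \frac{5}{8} + \frac{3 i}{8}$ ($Y{\left(W \right)} = \frac{-5 + \sqrt{-5 - 4}}{8} = \frac{-5 + \sqrt{-9}}{8} = \frac{-5 + 3 i}{8} = - \frac{5}{8} + \frac{3 i}{8}$)
$\left(\left(Y{\left(13 \right)} + 12855\right) + \frac{-3540 - 6212}{-5921 + 7741}\right) + 1325 = \left(\left(\left(- \frac{5}{8} + \frac{3 i}{8}\right) + 12855\right) + \frac{-3540 - 6212}{-5921 + 7741}\right) + 1325 = \left(\left(\frac{102835}{8} + \frac{3 i}{8}\right) - \frac{9752}{1820}\right) + 1325 = \left(\left(\frac{102835}{8} + \frac{3 i}{8}\right) - \frac{2438}{455}\right) + 1325 = \left(\frac{46770421}{3640} + \frac{3 i}{8}\right) + 1325 = \frac{51593421}{3640} + \frac{3 i}{8}$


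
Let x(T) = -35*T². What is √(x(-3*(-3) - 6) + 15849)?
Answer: 3*√1726 ≈ 124.64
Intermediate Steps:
√(x(-3*(-3) - 6) + 15849) = √(-35*(-3*(-3) - 6)² + 15849) = √(-35*(9 - 6)² + 15849) = √(-35*3² + 15849) = √(-35*9 + 15849) = √(-315 + 15849) = √15534 = 3*√1726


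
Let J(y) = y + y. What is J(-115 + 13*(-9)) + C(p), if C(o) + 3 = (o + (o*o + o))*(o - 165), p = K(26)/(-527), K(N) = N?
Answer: -66026778293/146363183 ≈ -451.12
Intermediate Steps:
J(y) = 2*y
p = -26/527 (p = 26/(-527) = 26*(-1/527) = -26/527 ≈ -0.049336)
C(o) = -3 + (-165 + o)*(o**2 + 2*o) (C(o) = -3 + (o + (o*o + o))*(o - 165) = -3 + (o + (o**2 + o))*(-165 + o) = -3 + (o + (o + o**2))*(-165 + o) = -3 + (o**2 + 2*o)*(-165 + o) = -3 + (-165 + o)*(o**2 + 2*o))
J(-115 + 13*(-9)) + C(p) = 2*(-115 + 13*(-9)) + (-3 + (-26/527)**3 - 330*(-26/527) - 163*(-26/527)**2) = 2*(-115 - 117) + (-3 - 17576/146363183 + 8580/527 - 163*676/277729) = 2*(-232) + (-3 - 17576/146363183 + 8580/527 - 110188/277729) = -464 + 1885738619/146363183 = -66026778293/146363183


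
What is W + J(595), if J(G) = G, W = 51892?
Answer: 52487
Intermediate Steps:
W + J(595) = 51892 + 595 = 52487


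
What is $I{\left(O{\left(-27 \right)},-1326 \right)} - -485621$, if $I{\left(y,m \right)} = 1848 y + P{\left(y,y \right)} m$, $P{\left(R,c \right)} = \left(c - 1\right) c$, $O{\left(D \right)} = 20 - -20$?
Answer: $-1509019$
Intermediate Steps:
$O{\left(D \right)} = 40$ ($O{\left(D \right)} = 20 + 20 = 40$)
$P{\left(R,c \right)} = c \left(-1 + c\right)$ ($P{\left(R,c \right)} = \left(-1 + c\right) c = c \left(-1 + c\right)$)
$I{\left(y,m \right)} = 1848 y + m y \left(-1 + y\right)$ ($I{\left(y,m \right)} = 1848 y + y \left(-1 + y\right) m = 1848 y + m y \left(-1 + y\right)$)
$I{\left(O{\left(-27 \right)},-1326 \right)} - -485621 = 40 \left(1848 - 1326 \left(-1 + 40\right)\right) - -485621 = 40 \left(1848 - 51714\right) + 485621 = 40 \left(-49866\right) + 485621 = -1994640 + 485621 = -1509019$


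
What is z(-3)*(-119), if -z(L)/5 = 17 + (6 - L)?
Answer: 15470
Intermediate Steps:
z(L) = -115 + 5*L (z(L) = -5*(17 + (6 - L)) = -5*(23 - L) = -115 + 5*L)
z(-3)*(-119) = (-115 + 5*(-3))*(-119) = (-115 - 15)*(-119) = -130*(-119) = 15470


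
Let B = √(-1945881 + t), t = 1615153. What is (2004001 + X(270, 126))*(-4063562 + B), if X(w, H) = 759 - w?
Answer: -8145369393380 + 4008980*I*√82682 ≈ -8.1454e+12 + 1.1528e+9*I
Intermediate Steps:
B = 2*I*√82682 (B = √(-1945881 + 1615153) = √(-330728) = 2*I*√82682 ≈ 575.09*I)
(2004001 + X(270, 126))*(-4063562 + B) = (2004001 + (759 - 1*270))*(-4063562 + 2*I*√82682) = (2004001 + (759 - 270))*(-4063562 + 2*I*√82682) = (2004001 + 489)*(-4063562 + 2*I*√82682) = 2004490*(-4063562 + 2*I*√82682) = -8145369393380 + 4008980*I*√82682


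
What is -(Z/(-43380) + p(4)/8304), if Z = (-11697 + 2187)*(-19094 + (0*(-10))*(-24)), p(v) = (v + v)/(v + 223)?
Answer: 79233143339/18928622 ≈ 4185.9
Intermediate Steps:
p(v) = 2*v/(223 + v) (p(v) = (2*v)/(223 + v) = 2*v/(223 + v))
Z = 181583940 (Z = -9510*(-19094 + 0*(-24)) = -9510*(-19094 + 0) = -9510*(-19094) = 181583940)
-(Z/(-43380) + p(4)/8304) = -(181583940/(-43380) + (2*4/(223 + 4))/8304) = -(181583940*(-1/43380) + (2*4/227)*(1/8304)) = -(-3026399/723 + (2*4*(1/227))*(1/8304)) = -(-3026399/723 + (8/227)*(1/8304)) = -(-3026399/723 + 1/235626) = -1*(-79233143339/18928622) = 79233143339/18928622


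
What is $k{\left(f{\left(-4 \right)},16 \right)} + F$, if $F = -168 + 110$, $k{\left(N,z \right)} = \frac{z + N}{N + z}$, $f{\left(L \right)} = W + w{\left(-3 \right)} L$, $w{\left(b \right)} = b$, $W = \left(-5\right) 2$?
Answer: $-57$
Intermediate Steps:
$W = -10$
$f{\left(L \right)} = -10 - 3 L$
$k{\left(N,z \right)} = 1$ ($k{\left(N,z \right)} = \frac{N + z}{N + z} = 1$)
$F = -58$
$k{\left(f{\left(-4 \right)},16 \right)} + F = 1 - 58 = -57$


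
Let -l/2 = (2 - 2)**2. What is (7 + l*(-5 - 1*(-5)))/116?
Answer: 7/116 ≈ 0.060345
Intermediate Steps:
l = 0 (l = -2*(2 - 2)**2 = -2*0**2 = -2*0 = 0)
(7 + l*(-5 - 1*(-5)))/116 = (7 + 0*(-5 - 1*(-5)))/116 = (7 + 0*(-5 + 5))/116 = (7 + 0*0)/116 = (7 + 0)/116 = (1/116)*7 = 7/116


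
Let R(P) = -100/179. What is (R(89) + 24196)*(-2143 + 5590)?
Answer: 14928901848/179 ≈ 8.3402e+7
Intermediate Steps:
R(P) = -100/179 (R(P) = -100*1/179 = -100/179)
(R(89) + 24196)*(-2143 + 5590) = (-100/179 + 24196)*(-2143 + 5590) = (4330984/179)*3447 = 14928901848/179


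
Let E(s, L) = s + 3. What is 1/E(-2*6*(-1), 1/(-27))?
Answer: 1/15 ≈ 0.066667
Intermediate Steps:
E(s, L) = 3 + s
1/E(-2*6*(-1), 1/(-27)) = 1/(3 - 2*6*(-1)) = 1/(3 - 12*(-1)) = 1/(3 + 12) = 1/15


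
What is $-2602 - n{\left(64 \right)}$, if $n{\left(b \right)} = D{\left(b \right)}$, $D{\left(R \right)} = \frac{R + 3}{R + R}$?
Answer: $- \frac{333123}{128} \approx -2602.5$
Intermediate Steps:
$D{\left(R \right)} = \frac{3 + R}{2 R}$
$n{\left(b \right)} = \frac{3 + b}{2 b}$
$-2602 - n{\left(64 \right)} = -2602 - \frac{3 + 64}{2 \cdot 64} = -2602 - \frac{1}{2} \cdot \frac{1}{64} \cdot 67 = -2602 - \frac{67}{128} = - \frac{333123}{128}$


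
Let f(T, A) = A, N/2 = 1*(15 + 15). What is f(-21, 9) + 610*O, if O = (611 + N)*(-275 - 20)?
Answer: -120746441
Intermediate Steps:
N = 60 (N = 2*(1*(15 + 15)) = 2*(1*30) = 2*30 = 60)
O = -197945 (O = (611 + 60)*(-275 - 20) = 671*(-295) = -197945)
f(-21, 9) + 610*O = 9 + 610*(-197945) = 9 - 120746450 = -120746441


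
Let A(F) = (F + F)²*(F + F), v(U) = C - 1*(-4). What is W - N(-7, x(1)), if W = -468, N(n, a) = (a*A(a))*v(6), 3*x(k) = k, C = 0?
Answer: -37940/81 ≈ -468.40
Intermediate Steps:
v(U) = 4 (v(U) = 0 - 1*(-4) = 0 + 4 = 4)
x(k) = k/3
A(F) = 8*F³ (A(F) = (2*F)²*(2*F) = (4*F²)*(2*F) = 8*F³)
N(n, a) = 32*a⁴ (N(n, a) = (a*(8*a³))*4 = (8*a⁴)*4 = 32*a⁴)
W - N(-7, x(1)) = -468 - 32*((⅓)*1)⁴ = -468 - 32*(⅓)⁴ = -468 - 32/81 = -37940/81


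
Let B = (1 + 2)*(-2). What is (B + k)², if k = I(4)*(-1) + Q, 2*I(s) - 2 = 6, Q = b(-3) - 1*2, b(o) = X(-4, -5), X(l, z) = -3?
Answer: 225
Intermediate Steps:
b(o) = -3
Q = -5 (Q = -3 - 1*2 = -3 - 2 = -5)
I(s) = 4 (I(s) = 1 + (½)*6 = 1 + 3 = 4)
B = -6 (B = 3*(-2) = -6)
k = -9 (k = 4*(-1) - 5 = -4 - 5 = -9)
(B + k)² = (-6 - 9)² = (-15)² = 225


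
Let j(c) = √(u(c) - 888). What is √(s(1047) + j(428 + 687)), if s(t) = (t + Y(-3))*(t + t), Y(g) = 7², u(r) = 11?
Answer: √(2295024 + I*√877) ≈ 1514.9 + 0.01*I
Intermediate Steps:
Y(g) = 49
s(t) = 2*t*(49 + t) (s(t) = (t + 49)*(t + t) = (49 + t)*(2*t) = 2*t*(49 + t))
j(c) = I*√877 (j(c) = √(11 - 888) = √(-877) = I*√877)
√(s(1047) + j(428 + 687)) = √(2*1047*(49 + 1047) + I*√877) = √(2*1047*1096 + I*√877) = √(2295024 + I*√877)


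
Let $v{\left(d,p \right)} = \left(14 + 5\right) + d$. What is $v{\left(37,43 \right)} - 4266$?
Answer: $-4210$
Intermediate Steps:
$v{\left(d,p \right)} = 19 + d$
$v{\left(37,43 \right)} - 4266 = \left(19 + 37\right) - 4266 = 56 - 4266 = -4210$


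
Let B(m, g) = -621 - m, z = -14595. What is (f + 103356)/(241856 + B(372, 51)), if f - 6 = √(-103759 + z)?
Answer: 14766/34409 + 59*I*√34/240863 ≈ 0.42913 + 0.0014283*I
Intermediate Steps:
f = 6 + 59*I*√34 (f = 6 + √(-103759 - 14595) = 6 + √(-118354) = 6 + 59*I*√34 ≈ 6.0 + 344.03*I)
(f + 103356)/(241856 + B(372, 51)) = ((6 + 59*I*√34) + 103356)/(241856 + (-621 - 1*372)) = (103362 + 59*I*√34)/(241856 + (-621 - 372)) = (103362 + 59*I*√34)/(241856 - 993) = (103362 + 59*I*√34)/240863 = (103362 + 59*I*√34)*(1/240863) = 14766/34409 + 59*I*√34/240863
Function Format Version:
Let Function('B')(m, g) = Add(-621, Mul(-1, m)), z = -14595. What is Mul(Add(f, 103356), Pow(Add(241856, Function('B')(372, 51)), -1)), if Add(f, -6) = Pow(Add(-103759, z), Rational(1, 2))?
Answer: Add(Rational(14766, 34409), Mul(Rational(59, 240863), I, Pow(34, Rational(1, 2)))) ≈ Add(0.42913, Mul(0.0014283, I))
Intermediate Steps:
f = Add(6, Mul(59, I, Pow(34, Rational(1, 2)))) (f = Add(6, Pow(Add(-103759, -14595), Rational(1, 2))) = Add(6, Pow(-118354, Rational(1, 2))) = Add(6, Mul(59, I, Pow(34, Rational(1, 2)))) ≈ Add(6.0000, Mul(344.03, I)))
Mul(Add(f, 103356), Pow(Add(241856, Function('B')(372, 51)), -1)) = Mul(Add(Add(6, Mul(59, I, Pow(34, Rational(1, 2)))), 103356), Pow(Add(241856, Add(-621, Mul(-1, 372))), -1)) = Mul(Add(103362, Mul(59, I, Pow(34, Rational(1, 2)))), Pow(Add(241856, Add(-621, -372)), -1)) = Mul(Add(103362, Mul(59, I, Pow(34, Rational(1, 2)))), Pow(Add(241856, -993), -1)) = Mul(Add(103362, Mul(59, I, Pow(34, Rational(1, 2)))), Pow(240863, -1)) = Mul(Add(103362, Mul(59, I, Pow(34, Rational(1, 2)))), Rational(1, 240863)) = Add(Rational(14766, 34409), Mul(Rational(59, 240863), I, Pow(34, Rational(1, 2))))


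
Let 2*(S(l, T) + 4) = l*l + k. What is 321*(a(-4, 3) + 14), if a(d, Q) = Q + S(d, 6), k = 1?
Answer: 13803/2 ≈ 6901.5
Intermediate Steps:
S(l, T) = -7/2 + l**2/2 (S(l, T) = -4 + (l*l + 1)/2 = -4 + (l**2 + 1)/2 = -4 + (1 + l**2)/2 = -4 + (1/2 + l**2/2) = -7/2 + l**2/2)
a(d, Q) = -7/2 + Q + d**2/2 (a(d, Q) = Q + (-7/2 + d**2/2) = -7/2 + Q + d**2/2)
321*(a(-4, 3) + 14) = 321*((-7/2 + 3 + (1/2)*(-4)**2) + 14) = 321*((-7/2 + 3 + (1/2)*16) + 14) = 321*((-7/2 + 3 + 8) + 14) = 321*(15/2 + 14) = 321*(43/2) = 13803/2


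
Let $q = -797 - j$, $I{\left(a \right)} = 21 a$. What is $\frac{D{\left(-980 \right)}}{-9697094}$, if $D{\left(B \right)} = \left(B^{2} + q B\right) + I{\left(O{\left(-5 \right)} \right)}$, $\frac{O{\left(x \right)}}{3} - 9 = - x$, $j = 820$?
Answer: $- \frac{1272971}{4848547} \approx -0.26255$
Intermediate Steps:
$O{\left(x \right)} = 27 - 3 x$ ($O{\left(x \right)} = 27 + 3 \left(- x\right) = 27 - 3 x$)
$q = -1617$ ($q = -797 - 820 = -1617$)
$D{\left(B \right)} = 882 + B^{2} - 1617 B$ ($D{\left(B \right)} = \left(B^{2} - 1617 B\right) + 21 \left(27 - -15\right) = \left(B^{2} - 1617 B\right) + 21 \left(27 + 15\right) = \left(B^{2} - 1617 B\right) + 21 \cdot 42 = \left(B^{2} - 1617 B\right) + 882 = 882 + B^{2} - 1617 B$)
$\frac{D{\left(-980 \right)}}{-9697094} = \frac{882 + \left(-980\right)^{2} - -1584660}{-9697094} = \left(882 + 960400 + 1584660\right) \left(- \frac{1}{9697094}\right) = 2545942 \left(- \frac{1}{9697094}\right) = - \frac{1272971}{4848547}$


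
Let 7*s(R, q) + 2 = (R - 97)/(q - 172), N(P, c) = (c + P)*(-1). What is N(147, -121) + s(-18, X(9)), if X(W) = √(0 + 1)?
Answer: -31349/1197 ≈ -26.190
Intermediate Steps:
X(W) = 1 (X(W) = √1 = 1)
N(P, c) = -P - c (N(P, c) = (P + c)*(-1) = -P - c)
s(R, q) = -2/7 + (-97 + R)/(7*(-172 + q)) (s(R, q) = -2/7 + ((R - 97)/(q - 172))/7 = -2/7 + ((-97 + R)/(-172 + q))/7 = -2/7 + (-97 + R)/(7*(-172 + q)))
N(147, -121) + s(-18, X(9)) = (-1*147 - 1*(-121)) + (247 - 18 - 2*1)/(7*(-172 + 1)) = (-147 + 121) + (⅐)*(247 - 18 - 2)/(-171) = -26 + (⅐)*(-1/171)*227 = -26 - 227/1197 = -31349/1197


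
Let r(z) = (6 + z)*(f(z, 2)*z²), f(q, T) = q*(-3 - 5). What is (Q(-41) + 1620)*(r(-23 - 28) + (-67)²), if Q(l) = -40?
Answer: -75444796180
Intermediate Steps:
f(q, T) = -8*q (f(q, T) = q*(-8) = -8*q)
r(z) = -8*z³*(6 + z) (r(z) = (6 + z)*((-8*z)*z²) = (6 + z)*(-8*z³) = -8*z³*(6 + z))
(Q(-41) + 1620)*(r(-23 - 28) + (-67)²) = (-40 + 1620)*(8*(-23 - 28)³*(-6 - (-23 - 28)) + (-67)²) = 1580*(8*(-51)³*(-6 - 1*(-51)) + 4489) = 1580*(8*(-132651)*(-6 + 51) + 4489) = 1580*(8*(-132651)*45 + 4489) = 1580*(-47754360 + 4489) = 1580*(-47749871) = -75444796180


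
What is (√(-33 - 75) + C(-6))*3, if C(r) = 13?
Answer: 39 + 18*I*√3 ≈ 39.0 + 31.177*I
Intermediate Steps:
(√(-33 - 75) + C(-6))*3 = (√(-33 - 75) + 13)*3 = (√(-108) + 13)*3 = (6*I*√3 + 13)*3 = (13 + 6*I*√3)*3 = 39 + 18*I*√3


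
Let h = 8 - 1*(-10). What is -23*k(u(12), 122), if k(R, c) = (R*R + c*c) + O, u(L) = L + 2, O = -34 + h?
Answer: -346472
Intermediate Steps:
h = 18 (h = 8 + 10 = 18)
O = -16 (O = -34 + 18 = -16)
u(L) = 2 + L
k(R, c) = -16 + R**2 + c**2 (k(R, c) = (R*R + c*c) - 16 = (R**2 + c**2) - 16 = -16 + R**2 + c**2)
-23*k(u(12), 122) = -23*(-16 + (2 + 12)**2 + 122**2) = -23*(-16 + 14**2 + 14884) = -23*(-16 + 196 + 14884) = -23*15064 = -346472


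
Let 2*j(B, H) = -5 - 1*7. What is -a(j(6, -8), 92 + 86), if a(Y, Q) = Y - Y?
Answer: 0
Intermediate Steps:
j(B, H) = -6 (j(B, H) = (-5 - 1*7)/2 = (-5 - 7)/2 = (½)*(-12) = -6)
a(Y, Q) = 0
-a(j(6, -8), 92 + 86) = -1*0 = 0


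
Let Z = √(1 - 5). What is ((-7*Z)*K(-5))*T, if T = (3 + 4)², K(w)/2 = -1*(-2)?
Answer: -2744*I ≈ -2744.0*I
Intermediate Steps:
K(w) = 4 (K(w) = 2*(-1*(-2)) = 2*2 = 4)
Z = 2*I (Z = √(-4) = 2*I ≈ 2.0*I)
T = 49 (T = 7² = 49)
((-7*Z)*K(-5))*T = (-14*I*4)*49 = -56*I*49 = -2744*I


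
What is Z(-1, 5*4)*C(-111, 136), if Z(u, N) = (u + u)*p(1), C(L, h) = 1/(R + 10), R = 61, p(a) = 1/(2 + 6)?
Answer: -1/284 ≈ -0.0035211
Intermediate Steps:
p(a) = 1/8
C(L, h) = 1/71 (C(L, h) = 1/(61 + 10) = 1/71)
Z(u, N) = u/4 (Z(u, N) = (u + u)*(1/8) = (2*u)*(1/8) = u/4)
Z(-1, 5*4)*C(-111, 136) = ((1/4)*(-1))*(1/71) = -1/4*1/71 = -1/284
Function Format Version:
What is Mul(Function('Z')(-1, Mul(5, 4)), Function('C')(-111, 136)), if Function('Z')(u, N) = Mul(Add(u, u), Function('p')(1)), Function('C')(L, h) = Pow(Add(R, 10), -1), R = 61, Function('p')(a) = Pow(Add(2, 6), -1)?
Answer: Rational(-1, 284) ≈ -0.0035211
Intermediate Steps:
Function('p')(a) = Rational(1, 8) (Function('p')(a) = Pow(8, -1) = Rational(1, 8))
Function('C')(L, h) = Rational(1, 71) (Function('C')(L, h) = Pow(Add(61, 10), -1) = Pow(71, -1) = Rational(1, 71))
Function('Z')(u, N) = Mul(Rational(1, 4), u) (Function('Z')(u, N) = Mul(Add(u, u), Rational(1, 8)) = Mul(Mul(2, u), Rational(1, 8)) = Mul(Rational(1, 4), u))
Mul(Function('Z')(-1, Mul(5, 4)), Function('C')(-111, 136)) = Mul(Mul(Rational(1, 4), -1), Rational(1, 71)) = Mul(Rational(-1, 4), Rational(1, 71)) = Rational(-1, 284)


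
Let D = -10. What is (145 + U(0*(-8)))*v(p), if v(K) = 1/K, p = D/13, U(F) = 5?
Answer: -195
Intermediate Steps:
p = -10/13 ≈ -0.76923
(145 + U(0*(-8)))*v(p) = (145 + 5)/(-10/13) = 150*(-13/10) = -195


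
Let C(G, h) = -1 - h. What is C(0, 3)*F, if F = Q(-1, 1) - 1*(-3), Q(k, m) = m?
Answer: -16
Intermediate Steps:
F = 4 (F = 1 - 1*(-3) = 1 + 3 = 4)
C(0, 3)*F = (-1 - 1*3)*4 = (-1 - 3)*4 = -4*4 = -16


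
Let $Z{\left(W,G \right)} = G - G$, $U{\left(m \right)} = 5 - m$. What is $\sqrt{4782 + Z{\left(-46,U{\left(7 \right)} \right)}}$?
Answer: $\sqrt{4782} \approx 69.152$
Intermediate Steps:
$Z{\left(W,G \right)} = 0$
$\sqrt{4782 + Z{\left(-46,U{\left(7 \right)} \right)}} = \sqrt{4782 + 0} = \sqrt{4782}$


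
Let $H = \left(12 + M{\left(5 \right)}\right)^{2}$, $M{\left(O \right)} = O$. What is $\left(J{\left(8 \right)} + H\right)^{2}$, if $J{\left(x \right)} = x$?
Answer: $88209$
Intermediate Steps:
$H = 289$ ($H = \left(12 + 5\right)^{2} = 17^{2} = 289$)
$\left(J{\left(8 \right)} + H\right)^{2} = \left(8 + 289\right)^{2} = 297^{2} = 88209$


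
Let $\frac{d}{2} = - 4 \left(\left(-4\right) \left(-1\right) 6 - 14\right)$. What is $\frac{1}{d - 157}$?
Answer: $- \frac{1}{237} \approx -0.0042194$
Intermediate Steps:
$d = -80$ ($d = 2 \left(- 4 \left(\left(-4\right) \left(-1\right) 6 - 14\right)\right) = 2 \left(- 4 \left(4 \cdot 6 - 14\right)\right) = 2 \left(- 4 \left(24 - 14\right)\right) = 2 \left(\left(-4\right) 10\right) = 2 \left(-40\right) = -80$)
$\frac{1}{d - 157} = \frac{1}{-80 - 157} = \frac{1}{-237} = - \frac{1}{237}$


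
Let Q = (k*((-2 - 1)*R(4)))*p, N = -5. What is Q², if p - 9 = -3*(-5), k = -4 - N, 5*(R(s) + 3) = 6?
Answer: 419904/25 ≈ 16796.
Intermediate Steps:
R(s) = -9/5 (R(s) = -3 + (⅕)*6 = -3 + 6/5 = -9/5)
k = 1 (k = -4 - 1*(-5) = -4 + 5 = 1)
p = 24 (p = 9 - 3*(-5) = 9 + 15 = 24)
Q = 648/5 (Q = (1*((-2 - 1)*(-9/5)))*24 = (1*(-3*(-9/5)))*24 = (1*(27/5))*24 = (27/5)*24 = 648/5 ≈ 129.60)
Q² = (648/5)² = 419904/25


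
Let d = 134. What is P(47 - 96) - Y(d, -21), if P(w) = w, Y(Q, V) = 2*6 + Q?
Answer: -195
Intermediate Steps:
Y(Q, V) = 12 + Q
P(47 - 96) - Y(d, -21) = (47 - 96) - (12 + 134) = -49 - 1*146 = -49 - 146 = -195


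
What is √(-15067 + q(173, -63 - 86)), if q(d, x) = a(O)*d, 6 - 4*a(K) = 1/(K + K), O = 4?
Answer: I*√948026/8 ≈ 121.71*I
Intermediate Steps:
a(K) = 3/2 - 1/(8*K) (a(K) = 3/2 - 1/(4*(K + K)) = 3/2 - 1/(2*K)/4 = 3/2 - 1/(8*K))
q(d, x) = 47*d/32 (q(d, x) = ((⅛)*(-1 + 12*4)/4)*d = ((⅛)*(¼)*(-1 + 48))*d = ((⅛)*(¼)*47)*d = 47*d/32)
√(-15067 + q(173, -63 - 86)) = √(-15067 + (47/32)*173) = √(-15067 + 8131/32) = √(-474013/32) = I*√948026/8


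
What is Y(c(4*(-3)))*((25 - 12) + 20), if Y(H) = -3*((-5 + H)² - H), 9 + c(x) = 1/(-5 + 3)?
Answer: -87021/4 ≈ -21755.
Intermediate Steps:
c(x) = -19/2 (c(x) = -9 + 1/(-5 + 3) = -9 + 1/(-2) = -9 - ½ = -19/2)
Y(H) = -3*(-5 + H)² + 3*H
Y(c(4*(-3)))*((25 - 12) + 20) = (-3*(-5 - 19/2)² + 3*(-19/2))*((25 - 12) + 20) = (-3*(-29/2)² - 57/2)*(13 + 20) = (-3*841/4 - 57/2)*33 = (-2523/4 - 57/2)*33 = -2637/4*33 = -87021/4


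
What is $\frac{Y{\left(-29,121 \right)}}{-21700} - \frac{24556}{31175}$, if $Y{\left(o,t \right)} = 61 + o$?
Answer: $- \frac{5338628}{6764975} \approx -0.78916$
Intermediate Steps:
$\frac{Y{\left(-29,121 \right)}}{-21700} - \frac{24556}{31175} = \frac{61 - 29}{-21700} - \frac{24556}{31175} = 32 \left(- \frac{1}{21700}\right) - \frac{24556}{31175} = - \frac{8}{5425} - \frac{24556}{31175} = - \frac{5338628}{6764975}$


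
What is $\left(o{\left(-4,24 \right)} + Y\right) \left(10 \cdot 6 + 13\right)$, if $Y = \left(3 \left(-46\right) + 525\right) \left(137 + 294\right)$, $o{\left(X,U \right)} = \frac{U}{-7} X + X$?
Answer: $\frac{85238231}{7} \approx 1.2177 \cdot 10^{7}$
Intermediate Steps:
$o{\left(X,U \right)} = X - \frac{U X}{7}$ ($o{\left(X,U \right)} = U \left(- \frac{1}{7}\right) X + X = - \frac{U}{7} X + X = - \frac{U X}{7} + X = X - \frac{U X}{7}$)
$Y = 166797$ ($Y = \left(-138 + 525\right) 431 = 387 \cdot 431 = 166797$)
$\left(o{\left(-4,24 \right)} + Y\right) \left(10 \cdot 6 + 13\right) = \left(\frac{1}{7} \left(-4\right) \left(7 - 24\right) + 166797\right) \left(10 \cdot 6 + 13\right) = \left(\frac{1}{7} \left(-4\right) \left(7 - 24\right) + 166797\right) \left(60 + 13\right) = \left(\frac{1}{7} \left(-4\right) \left(-17\right) + 166797\right) 73 = \left(\frac{68}{7} + 166797\right) 73 = \frac{1167647}{7} \cdot 73 = \frac{85238231}{7}$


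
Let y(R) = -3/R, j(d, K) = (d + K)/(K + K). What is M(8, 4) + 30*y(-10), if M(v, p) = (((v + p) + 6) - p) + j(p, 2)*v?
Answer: 35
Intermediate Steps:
j(d, K) = (K + d)/(2*K) (j(d, K) = (K + d)/((2*K)) = (K + d)*(1/(2*K)) = (K + d)/(2*K))
M(v, p) = 6 + v + v*(½ + p/4) (M(v, p) = (((v + p) + 6) - p) + ((½)*(2 + p)/2)*v = (((p + v) + 6) - p) + ((½)*(½)*(2 + p))*v = ((6 + p + v) - p) + (½ + p/4)*v = (6 + v) + v*(½ + p/4) = 6 + v + v*(½ + p/4))
M(8, 4) + 30*y(-10) = (6 + (3/2)*8 + (¼)*4*8) + 30*(-3/(-10)) = (6 + 12 + 8) + 30*(-3*(-⅒)) = 26 + 30*(3/10) = 26 + 9 = 35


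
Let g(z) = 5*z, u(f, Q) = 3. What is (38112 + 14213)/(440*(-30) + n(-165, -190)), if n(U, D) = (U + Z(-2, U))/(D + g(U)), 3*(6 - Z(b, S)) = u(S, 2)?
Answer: -10621975/2679568 ≈ -3.9641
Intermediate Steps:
Z(b, S) = 5 (Z(b, S) = 6 - ⅓*3 = 6 - 1 = 5)
n(U, D) = (5 + U)/(D + 5*U) (n(U, D) = (U + 5)/(D + 5*U) = (5 + U)/(D + 5*U))
(38112 + 14213)/(440*(-30) + n(-165, -190)) = (38112 + 14213)/(440*(-30) + (5 - 165)/(-190 + 5*(-165))) = 52325/(-13200 - 160/(-190 - 825)) = 52325/(-13200 - 160/(-1015)) = 52325/(-13200 - 1/1015*(-160)) = 52325/(-13200 + 32/203) = 52325/(-2679568/203) = 52325*(-203/2679568) = -10621975/2679568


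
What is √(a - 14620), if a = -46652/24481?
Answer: 6*I*√243421976262/24481 ≈ 120.92*I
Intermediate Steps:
a = -46652/24481 (a = -46652*1/24481 = -46652/24481 ≈ -1.9056)
√(a - 14620) = √(-46652/24481 - 14620) = √(-357958872/24481) = 6*I*√243421976262/24481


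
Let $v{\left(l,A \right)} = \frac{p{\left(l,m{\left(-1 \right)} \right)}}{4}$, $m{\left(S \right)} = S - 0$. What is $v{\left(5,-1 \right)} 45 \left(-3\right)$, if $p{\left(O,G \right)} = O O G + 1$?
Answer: $810$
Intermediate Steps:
$m{\left(S \right)} = S$ ($m{\left(S \right)} = S + 0 = S$)
$p{\left(O,G \right)} = 1 + G O^{2}$ ($p{\left(O,G \right)} = O^{2} G + 1 = G O^{2} + 1 = 1 + G O^{2}$)
$v{\left(l,A \right)} = \frac{1}{4} - \frac{l^{2}}{4}$ ($v{\left(l,A \right)} = \frac{1 - l^{2}}{4} = \left(1 - l^{2}\right) \frac{1}{4} = \frac{1}{4} - \frac{l^{2}}{4}$)
$v{\left(5,-1 \right)} 45 \left(-3\right) = \left(\frac{1}{4} - \frac{5^{2}}{4}\right) 45 \left(-3\right) = \left(\frac{1}{4} - \frac{25}{4}\right) 45 \left(-3\right) = \left(-6\right) 45 \left(-3\right) = \left(-270\right) \left(-3\right) = 810$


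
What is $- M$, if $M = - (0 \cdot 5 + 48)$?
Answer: $48$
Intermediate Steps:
$M = -48$ ($M = - (0 + 48) = \left(-1\right) 48 = -48$)
$- M = \left(-1\right) \left(-48\right) = 48$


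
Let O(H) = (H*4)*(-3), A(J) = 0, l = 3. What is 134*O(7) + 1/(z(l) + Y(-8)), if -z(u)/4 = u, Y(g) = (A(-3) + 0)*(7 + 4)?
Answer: -135073/12 ≈ -11256.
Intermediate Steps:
Y(g) = 0 (Y(g) = (0 + 0)*(7 + 4) = 0*11 = 0)
O(H) = -12*H (O(H) = (4*H)*(-3) = -12*H)
z(u) = -4*u
134*O(7) + 1/(z(l) + Y(-8)) = 134*(-12*7) + 1/(-4*3 + 0) = 134*(-84) + 1/(-12 + 0) = -11256 + 1/(-12) = -11256 - 1/12 = -135073/12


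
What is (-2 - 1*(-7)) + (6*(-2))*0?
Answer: 5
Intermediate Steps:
(-2 - 1*(-7)) + (6*(-2))*0 = (-2 + 7) - 12*0 = 5 + 0 = 5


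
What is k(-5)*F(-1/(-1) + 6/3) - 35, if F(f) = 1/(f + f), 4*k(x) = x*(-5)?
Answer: -815/24 ≈ -33.958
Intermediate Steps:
k(x) = -5*x/4 (k(x) = (x*(-5))/4 = (-5*x)/4 = -5*x/4)
F(f) = 1/(2*f)
k(-5)*F(-1/(-1) + 6/3) - 35 = (-5/4*(-5))*(1/(2*(-1/(-1) + 6/3))) - 35 = 25*(1/(2*(-1*(-1) + 6*(⅓))))/4 - 35 = 25*(1/(2*(1 + 2)))/4 - 35 = 25*((½)/3)/4 - 35 = 25*((½)*(⅓))/4 - 35 = (25/4)*(⅙) - 35 = 25/24 - 35 = -815/24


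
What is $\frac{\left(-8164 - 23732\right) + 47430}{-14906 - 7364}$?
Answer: $- \frac{7767}{11135} \approx -0.69753$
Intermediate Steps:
$\frac{\left(-8164 - 23732\right) + 47430}{-14906 - 7364} = \frac{-31896 + 47430}{-22270} = 15534 \left(- \frac{1}{22270}\right) = - \frac{7767}{11135}$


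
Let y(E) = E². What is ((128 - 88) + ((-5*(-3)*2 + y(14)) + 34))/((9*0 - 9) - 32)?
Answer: -300/41 ≈ -7.3171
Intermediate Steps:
((128 - 88) + ((-5*(-3)*2 + y(14)) + 34))/((9*0 - 9) - 32) = ((128 - 88) + ((-5*(-3)*2 + 14²) + 34))/((9*0 - 9) - 32) = (40 + ((15*2 + 196) + 34))/((0 - 9) - 32) = (40 + ((30 + 196) + 34))/(-9 - 32) = (40 + (226 + 34))/(-41) = (40 + 260)*(-1/41) = 300*(-1/41) = -300/41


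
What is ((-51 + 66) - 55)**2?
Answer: 1600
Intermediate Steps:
((-51 + 66) - 55)**2 = (15 - 55)**2 = (-40)**2 = 1600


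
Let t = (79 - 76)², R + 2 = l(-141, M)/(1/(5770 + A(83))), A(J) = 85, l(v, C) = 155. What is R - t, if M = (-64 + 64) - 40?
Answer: 907514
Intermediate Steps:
M = -40 (M = 0 - 40 = -40)
R = 907523 (R = -2 + 155/(1/(5770 + 85)) = -2 + 155/(1/5855) = -2 + 155*5855 = -2 + 907525 = 907523)
t = 9 (t = 3² = 9)
R - t = 907523 - 1*9 = 907523 - 9 = 907514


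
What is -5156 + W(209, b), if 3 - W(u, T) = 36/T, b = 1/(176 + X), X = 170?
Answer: -17609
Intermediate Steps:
b = 1/346 (b = 1/(176 + 170) = 1/346 ≈ 0.0028902)
W(u, T) = 3 - 36/T
-5156 + W(209, b) = -5156 + (3 - 36/1/346) = -5156 + (3 - 36*346) = -5156 + (3 - 12456) = -5156 - 12453 = -17609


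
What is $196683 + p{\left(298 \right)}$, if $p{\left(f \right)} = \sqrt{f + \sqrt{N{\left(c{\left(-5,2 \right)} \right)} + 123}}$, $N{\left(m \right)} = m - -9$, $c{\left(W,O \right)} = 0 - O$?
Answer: $196683 + \sqrt{298 + \sqrt{130}} \approx 1.967 \cdot 10^{5}$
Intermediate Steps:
$c{\left(W,O \right)} = - O$
$N{\left(m \right)} = 9 + m$ ($N{\left(m \right)} = m + 9 = 9 + m$)
$p{\left(f \right)} = \sqrt{f + \sqrt{130}}$ ($p{\left(f \right)} = \sqrt{f + \sqrt{\left(9 - 2\right) + 123}} = \sqrt{f + \sqrt{7 + 123}} = \sqrt{f + \sqrt{130}}$)
$196683 + p{\left(298 \right)} = 196683 + \sqrt{298 + \sqrt{130}}$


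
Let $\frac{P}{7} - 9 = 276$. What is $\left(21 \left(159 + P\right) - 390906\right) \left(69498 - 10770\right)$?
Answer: $-20300625216$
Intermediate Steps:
$P = 1995$ ($P = 63 + 7 \cdot 276 = 63 + 1932 = 1995$)
$\left(21 \left(159 + P\right) - 390906\right) \left(69498 - 10770\right) = \left(21 \left(159 + 1995\right) - 390906\right) \left(69498 - 10770\right) = \left(21 \cdot 2154 - 390906\right) 58728 = \left(45234 - 390906\right) 58728 = \left(-345672\right) 58728 = -20300625216$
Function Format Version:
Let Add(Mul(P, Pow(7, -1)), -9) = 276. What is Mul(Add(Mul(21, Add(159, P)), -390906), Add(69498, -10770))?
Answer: -20300625216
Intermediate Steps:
P = 1995 (P = Add(63, Mul(7, 276)) = Add(63, 1932) = 1995)
Mul(Add(Mul(21, Add(159, P)), -390906), Add(69498, -10770)) = Mul(Add(Mul(21, Add(159, 1995)), -390906), Add(69498, -10770)) = Mul(Add(Mul(21, 2154), -390906), 58728) = Mul(Add(45234, -390906), 58728) = Mul(-345672, 58728) = -20300625216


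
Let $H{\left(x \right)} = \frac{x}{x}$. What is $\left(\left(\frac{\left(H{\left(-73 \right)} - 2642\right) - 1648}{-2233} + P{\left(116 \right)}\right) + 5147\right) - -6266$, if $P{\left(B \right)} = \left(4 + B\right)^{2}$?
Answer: $\frac{57644718}{2233} \approx 25815.0$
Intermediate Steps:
$H{\left(x \right)} = 1$
$\left(\left(\frac{\left(H{\left(-73 \right)} - 2642\right) - 1648}{-2233} + P{\left(116 \right)}\right) + 5147\right) - -6266 = \left(\left(\frac{\left(1 - 2642\right) - 1648}{-2233} + \left(4 + 116\right)^{2}\right) + 5147\right) - -6266 = \left(\left(\left(-2641 - 1648\right) \left(- \frac{1}{2233}\right) + 120^{2}\right) + 5147\right) + 6266 = \left(\left(\left(-4289\right) \left(- \frac{1}{2233}\right) + 14400\right) + 5147\right) + 6266 = \left(\left(\frac{4289}{2233} + 14400\right) + 5147\right) + 6266 = \left(\frac{32159489}{2233} + 5147\right) + 6266 = \frac{43652740}{2233} + 6266 = \frac{57644718}{2233}$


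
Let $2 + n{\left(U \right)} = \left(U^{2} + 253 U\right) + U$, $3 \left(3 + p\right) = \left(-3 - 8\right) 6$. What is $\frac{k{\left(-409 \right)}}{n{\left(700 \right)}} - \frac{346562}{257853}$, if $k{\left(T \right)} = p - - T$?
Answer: $- \frac{115772659339}{86096858847} \approx -1.3447$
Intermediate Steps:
$p = -25$ ($p = -3 + \frac{\left(-3 - 8\right) 6}{3} = -3 + \frac{\left(-11\right) 6}{3} = -3 + \frac{1}{3} \left(-66\right) = -3 - 22 = -25$)
$n{\left(U \right)} = -2 + U^{2} + 254 U$ ($n{\left(U \right)} = -2 + \left(\left(U^{2} + 253 U\right) + U\right) = -2 + \left(U^{2} + 254 U\right) = -2 + U^{2} + 254 U$)
$k{\left(T \right)} = -25 + T$ ($k{\left(T \right)} = -25 - - T = -25 + T$)
$\frac{k{\left(-409 \right)}}{n{\left(700 \right)}} - \frac{346562}{257853} = \frac{-25 - 409}{-2 + 700^{2} + 254 \cdot 700} - \frac{346562}{257853} = - \frac{434}{-2 + 490000 + 177800} - \frac{346562}{257853} = - \frac{434}{667798} - \frac{346562}{257853} = \left(-434\right) \frac{1}{667798} - \frac{346562}{257853} = - \frac{217}{333899} - \frac{346562}{257853} = - \frac{115772659339}{86096858847}$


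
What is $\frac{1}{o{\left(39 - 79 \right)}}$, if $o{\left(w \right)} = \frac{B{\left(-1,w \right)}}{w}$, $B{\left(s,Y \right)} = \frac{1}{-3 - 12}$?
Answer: $600$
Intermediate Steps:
$B{\left(s,Y \right)} = - \frac{1}{15}$ ($B{\left(s,Y \right)} = \frac{1}{-3 - 12} = \frac{1}{-15} = - \frac{1}{15}$)
$o{\left(w \right)} = - \frac{1}{15 w}$
$\frac{1}{o{\left(39 - 79 \right)}} = \frac{1}{\left(- \frac{1}{15}\right) \frac{1}{39 - 79}} = \frac{1}{\left(- \frac{1}{15}\right) \frac{1}{-40}} = \frac{1}{\left(- \frac{1}{15}\right) \left(- \frac{1}{40}\right)} = \frac{1}{\frac{1}{600}} = 600$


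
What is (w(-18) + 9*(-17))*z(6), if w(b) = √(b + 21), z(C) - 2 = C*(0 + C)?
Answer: -5814 + 38*√3 ≈ -5748.2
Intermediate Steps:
z(C) = 2 + C² (z(C) = 2 + C*(0 + C) = 2 + C*C = 2 + C²)
w(b) = √(21 + b)
(w(-18) + 9*(-17))*z(6) = (√(21 - 18) + 9*(-17))*(2 + 6²) = (√3 - 153)*(2 + 36) = (-153 + √3)*38 = -5814 + 38*√3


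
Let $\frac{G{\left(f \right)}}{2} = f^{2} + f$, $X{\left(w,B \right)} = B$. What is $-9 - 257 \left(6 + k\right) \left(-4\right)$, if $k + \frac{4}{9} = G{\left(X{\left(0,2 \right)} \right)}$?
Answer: $\frac{162343}{9} \approx 18038.0$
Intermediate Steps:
$G{\left(f \right)} = 2 f + 2 f^{2}$ ($G{\left(f \right)} = 2 \left(f^{2} + f\right) = 2 \left(f + f^{2}\right) = 2 f + 2 f^{2}$)
$k = \frac{104}{9}$ ($k = - \frac{4}{9} + 2 \cdot 2 \left(1 + 2\right) = - \frac{4}{9} + 2 \cdot 2 \cdot 3 = - \frac{4}{9} + 12 = \frac{104}{9} \approx 11.556$)
$-9 - 257 \left(6 + k\right) \left(-4\right) = -9 - 257 \left(6 + \frac{104}{9}\right) \left(-4\right) = -9 - 257 \cdot \frac{158}{9} \left(-4\right) = -9 - - \frac{162424}{9} = -9 + \frac{162424}{9} = \frac{162343}{9}$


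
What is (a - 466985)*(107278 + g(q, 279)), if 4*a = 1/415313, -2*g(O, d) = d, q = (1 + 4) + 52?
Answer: -166231760751831663/3322504 ≈ -5.0032e+10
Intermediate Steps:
q = 57 (q = 5 + 52 = 57)
g(O, d) = -d/2
a = 1/1661252 (a = (¼)/415313 = (¼)*(1/415313) = 1/1661252 ≈ 6.0196e-7)
(a - 466985)*(107278 + g(q, 279)) = (1/1661252 - 466985)*(107278 - ½*279) = -775779765219*(107278 - 279/2)/1661252 = -775779765219/1661252*214277/2 = -166231760751831663/3322504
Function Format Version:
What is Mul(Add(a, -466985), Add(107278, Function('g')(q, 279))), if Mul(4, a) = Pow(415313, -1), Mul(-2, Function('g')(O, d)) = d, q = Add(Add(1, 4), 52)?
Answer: Rational(-166231760751831663, 3322504) ≈ -5.0032e+10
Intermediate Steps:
q = 57 (q = Add(5, 52) = 57)
Function('g')(O, d) = Mul(Rational(-1, 2), d)
a = Rational(1, 1661252) (a = Mul(Rational(1, 4), Pow(415313, -1)) = Mul(Rational(1, 4), Rational(1, 415313)) = Rational(1, 1661252) ≈ 6.0196e-7)
Mul(Add(a, -466985), Add(107278, Function('g')(q, 279))) = Mul(Add(Rational(1, 1661252), -466985), Add(107278, Mul(Rational(-1, 2), 279))) = Mul(Rational(-775779765219, 1661252), Add(107278, Rational(-279, 2))) = Mul(Rational(-775779765219, 1661252), Rational(214277, 2)) = Rational(-166231760751831663, 3322504)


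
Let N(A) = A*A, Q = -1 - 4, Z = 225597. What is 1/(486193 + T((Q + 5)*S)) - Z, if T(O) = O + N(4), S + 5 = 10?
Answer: -109687291772/486209 ≈ -2.2560e+5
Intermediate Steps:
Q = -5
S = 5 (S = -5 + 10 = 5)
N(A) = A²
T(O) = 16 + O (T(O) = O + 4² = O + 16 = 16 + O)
1/(486193 + T((Q + 5)*S)) - Z = 1/(486193 + (16 + (-5 + 5)*5)) - 1*225597 = 1/(486193 + (16 + 0*5)) - 225597 = 1/(486193 + (16 + 0)) - 225597 = 1/(486193 + 16) - 225597 = 1/486209 - 225597 = -109687291772/486209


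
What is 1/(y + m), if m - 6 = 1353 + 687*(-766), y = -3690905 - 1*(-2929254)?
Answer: -1/1286534 ≈ -7.7728e-7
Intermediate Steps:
y = -761651 (y = -3690905 + 2929254 = -761651)
m = -524883 (m = 6 + (1353 + 687*(-766)) = 6 + (1353 - 526242) = 6 - 524889 = -524883)
1/(y + m) = 1/(-761651 - 524883) = 1/(-1286534) = -1/1286534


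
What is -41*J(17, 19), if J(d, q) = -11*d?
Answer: 7667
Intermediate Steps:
-41*J(17, 19) = -(-451)*17 = -41*(-187) = 7667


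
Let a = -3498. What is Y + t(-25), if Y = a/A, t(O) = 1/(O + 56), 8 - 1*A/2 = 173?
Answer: 1648/155 ≈ 10.632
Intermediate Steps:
A = -330 (A = 16 - 2*173 = 16 - 346 = -330)
t(O) = 1/(56 + O)
Y = 53/5 (Y = -3498/(-330) = -3498*(-1/330) = 53/5 ≈ 10.600)
Y + t(-25) = 53/5 + 1/(56 - 25) = 53/5 + 1/31 = 1648/155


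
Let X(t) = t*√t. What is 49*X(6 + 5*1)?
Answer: 539*√11 ≈ 1787.7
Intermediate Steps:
X(t) = t^(3/2)
49*X(6 + 5*1) = 49*(6 + 5*1)^(3/2) = 49*(6 + 5)^(3/2) = 49*11^(3/2) = 49*(11*√11) = 539*√11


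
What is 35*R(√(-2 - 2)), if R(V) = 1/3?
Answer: 35/3 ≈ 11.667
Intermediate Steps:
R(V) = ⅓
35*R(√(-2 - 2)) = 35*(⅓) = 35/3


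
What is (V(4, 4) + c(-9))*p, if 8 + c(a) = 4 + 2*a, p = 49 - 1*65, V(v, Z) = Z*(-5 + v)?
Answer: 416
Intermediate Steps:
p = -16 (p = 49 - 65 = -16)
c(a) = -4 + 2*a (c(a) = -8 + (4 + 2*a) = -4 + 2*a)
(V(4, 4) + c(-9))*p = (4*(-5 + 4) + (-4 + 2*(-9)))*(-16) = (4*(-1) + (-4 - 18))*(-16) = (-4 - 22)*(-16) = -26*(-16) = 416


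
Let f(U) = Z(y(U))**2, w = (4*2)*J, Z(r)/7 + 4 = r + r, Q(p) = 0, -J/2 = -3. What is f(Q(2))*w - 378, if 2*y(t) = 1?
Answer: 20790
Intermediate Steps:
J = 6 (J = -2*(-3) = 6)
y(t) = 1/2 (y(t) = (1/2)*1 = 1/2)
Z(r) = -28 + 14*r (Z(r) = -28 + 7*(r + r) = -28 + 7*(2*r) = -28 + 14*r)
w = 48 (w = (4*2)*6 = 8*6 = 48)
f(U) = 441 (f(U) = (-28 + 14*(1/2))**2 = (-28 + 7)**2 = (-21)**2 = 441)
f(Q(2))*w - 378 = 441*48 - 378 = 21168 - 378 = 20790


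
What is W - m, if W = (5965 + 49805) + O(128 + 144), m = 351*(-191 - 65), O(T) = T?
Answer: 145898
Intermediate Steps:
m = -89856 (m = 351*(-256) = -89856)
W = 56042 (W = (5965 + 49805) + (128 + 144) = 55770 + 272 = 56042)
W - m = 56042 - 1*(-89856) = 56042 + 89856 = 145898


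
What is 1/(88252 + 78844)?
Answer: 1/167096 ≈ 5.9846e-6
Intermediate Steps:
1/(88252 + 78844) = 1/167096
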